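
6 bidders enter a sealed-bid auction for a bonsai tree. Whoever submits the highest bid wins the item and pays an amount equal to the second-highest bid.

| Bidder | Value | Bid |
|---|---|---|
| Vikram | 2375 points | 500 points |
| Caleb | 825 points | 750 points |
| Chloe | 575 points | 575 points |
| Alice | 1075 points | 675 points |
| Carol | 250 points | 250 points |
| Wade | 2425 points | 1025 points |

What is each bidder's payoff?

Bids in descending order: Wade 1025 points, then Caleb 750 points, then Alice 675 points, then Chloe 575 points, then Vikram 500 points, then Carol 250 points.
Wade has the top bid and wins; the price is the second-highest bid, 750 points.
Wade's payoff = 2425 points − 750 points = 1675 points. All other bidders lose, so their payoff is 0.

Payoffs: Vikram 0 points, Caleb 0 points, Chloe 0 points, Alice 0 points, Carol 0 points, Wade 1675 points.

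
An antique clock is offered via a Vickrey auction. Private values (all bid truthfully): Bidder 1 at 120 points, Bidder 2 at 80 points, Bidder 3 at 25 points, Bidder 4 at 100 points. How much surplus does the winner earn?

Ranking the bids: Bidder 1 120 points, then Bidder 4 100 points, then Bidder 2 80 points, then Bidder 3 25 points.
Bidder 1 wins with the top bid and pays the second-highest, 100 points.
Surplus = 120 points − 100 points = 20 points.

20 points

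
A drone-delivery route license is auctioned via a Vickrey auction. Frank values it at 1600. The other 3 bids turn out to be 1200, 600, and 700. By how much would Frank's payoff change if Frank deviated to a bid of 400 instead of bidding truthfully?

The highest competing bid is 1200.
Bidding truthfully at 1600: Frank has the top bid, wins, and pays the second-highest bid 1200. Payoff = 1600 − 1200 = 400.
Bidding 400: the top bid is 1200 (a rival), so Frank loses. Payoff = 0.
Change = 0 − 400 = -400.

Change in payoff: -400.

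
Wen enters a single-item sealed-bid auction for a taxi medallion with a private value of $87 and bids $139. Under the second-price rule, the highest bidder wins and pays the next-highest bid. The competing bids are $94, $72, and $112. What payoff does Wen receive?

Payoff = -$25.

Highest competing bid: $112.
Wen's bid $139 is the highest overall, so Wen wins and pays the second-highest bid, $112.
Payoff = value − price = $87 − $112 = -$25.
Overbidding won the item at a price above value — truthful bidding would have avoided this loss.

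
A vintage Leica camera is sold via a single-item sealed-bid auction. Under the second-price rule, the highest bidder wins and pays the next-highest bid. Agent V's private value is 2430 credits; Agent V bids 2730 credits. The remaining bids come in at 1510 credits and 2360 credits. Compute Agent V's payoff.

70 credits

Highest competing bid: 2360 credits.
Agent V's bid 2730 credits is the highest overall, so Agent V wins and pays the second-highest bid, 2360 credits.
Payoff = value − price = 2430 credits − 2360 credits = 70 credits.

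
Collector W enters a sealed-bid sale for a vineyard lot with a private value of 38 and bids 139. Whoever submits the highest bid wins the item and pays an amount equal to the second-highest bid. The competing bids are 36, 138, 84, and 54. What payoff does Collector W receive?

Highest competing bid: 138.
Collector W's bid 139 is the highest overall, so Collector W wins and pays the second-highest bid, 138.
Payoff = value − price = 38 − 138 = -100.

Collector W's payoff: -100.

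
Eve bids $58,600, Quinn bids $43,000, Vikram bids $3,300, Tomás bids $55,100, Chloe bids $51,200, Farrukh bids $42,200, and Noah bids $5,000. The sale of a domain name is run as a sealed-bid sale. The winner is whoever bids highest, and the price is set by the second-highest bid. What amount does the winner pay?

Ranking the bids: Eve $58,600, then Tomás $55,100, then Chloe $51,200, then Quinn $43,000, then Farrukh $42,200, then Noah $5,000, then Vikram $3,300.
Eve has the highest bid, so Eve wins.
The second-highest bid is $55,100, so that is what Eve pays.

The winner pays $55,100.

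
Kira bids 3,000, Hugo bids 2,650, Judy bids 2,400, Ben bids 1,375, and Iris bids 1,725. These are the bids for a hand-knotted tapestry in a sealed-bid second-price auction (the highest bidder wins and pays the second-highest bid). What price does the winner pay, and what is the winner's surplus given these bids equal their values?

Price 2,650; surplus 350.

Ordered from highest: Kira 3,000; Hugo 2,650; Judy 2,400; Iris 1,725; Ben 1,375.
Kira is the highest bidder, so Kira wins.
Under the second-price rule, the price is the second-highest bid: 2,650.
Surplus = 3,000 − 2,650 = 350.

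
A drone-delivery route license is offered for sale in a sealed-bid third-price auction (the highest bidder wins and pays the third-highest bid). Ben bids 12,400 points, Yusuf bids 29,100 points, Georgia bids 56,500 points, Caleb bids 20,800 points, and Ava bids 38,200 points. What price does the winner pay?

Bids in descending order: Georgia 56,500 points > Ava 38,200 points > Yusuf 29,100 points > Caleb 20,800 points > Ben 12,400 points.
Georgia is the highest bidder, so Georgia wins.
Under the third-price rule, the price is the third-highest bid: 29,100 points.

The winner pays 29,100 points.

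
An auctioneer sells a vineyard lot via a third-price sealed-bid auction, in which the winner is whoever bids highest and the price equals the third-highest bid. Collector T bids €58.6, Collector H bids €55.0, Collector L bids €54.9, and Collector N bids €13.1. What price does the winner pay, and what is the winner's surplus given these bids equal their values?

Sorted high to low: Collector T €58.6, then Collector H €55.0, then Collector L €54.9, then Collector N €13.1.
Collector T is the highest bidder, so Collector T wins.
Under the third-price rule, the price is the third-highest bid: €54.9.
Surplus = €58.6 − €54.9 = €3.7.

Price €54.9; surplus €3.7.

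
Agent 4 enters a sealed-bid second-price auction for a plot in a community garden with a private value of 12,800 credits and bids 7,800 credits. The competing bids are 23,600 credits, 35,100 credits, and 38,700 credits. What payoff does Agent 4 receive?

The bidder's payoff: 0 credits.

Highest competing bid: 38,700 credits.
Agent 4's bid 7,800 credits is not the highest, so Agent 4 loses, pays nothing, and earns zero payoff.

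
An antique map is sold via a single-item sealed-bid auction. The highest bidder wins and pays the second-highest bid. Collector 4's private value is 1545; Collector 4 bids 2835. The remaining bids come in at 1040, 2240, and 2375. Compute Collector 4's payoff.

Highest competing bid: 2375.
Collector 4's bid 2835 is the highest overall, so Collector 4 wins and pays the second-highest bid, 2375.
Payoff = value − price = 1545 − 2375 = -830.

-830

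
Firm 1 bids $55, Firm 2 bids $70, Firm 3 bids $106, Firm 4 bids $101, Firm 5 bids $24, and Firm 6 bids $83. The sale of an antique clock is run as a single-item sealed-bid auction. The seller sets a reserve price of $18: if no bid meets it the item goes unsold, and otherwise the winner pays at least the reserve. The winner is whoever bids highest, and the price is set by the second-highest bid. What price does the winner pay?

Ranking the bids: Firm 3 $106 > Firm 4 $101 > Firm 6 $83 > Firm 2 $70 > Firm 1 $55 > Firm 5 $24.
Firm 3 has the highest bid, so Firm 3 wins.
The second-highest bid is $101, which exceeds the reserve, so that sets the price.

The winner pays $101.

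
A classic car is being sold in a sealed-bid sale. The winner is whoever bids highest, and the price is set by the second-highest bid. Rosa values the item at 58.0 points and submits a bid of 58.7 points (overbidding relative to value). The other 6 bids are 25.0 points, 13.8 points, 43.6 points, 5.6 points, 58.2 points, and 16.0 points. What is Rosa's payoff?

Highest competing bid: 58.2 points.
Rosa's bid 58.7 points is the highest overall, so Rosa wins and pays the second-highest bid, 58.2 points.
Payoff = value − price = 58.0 points − 58.2 points = -0.2 points.

Payoff = -0.2 points.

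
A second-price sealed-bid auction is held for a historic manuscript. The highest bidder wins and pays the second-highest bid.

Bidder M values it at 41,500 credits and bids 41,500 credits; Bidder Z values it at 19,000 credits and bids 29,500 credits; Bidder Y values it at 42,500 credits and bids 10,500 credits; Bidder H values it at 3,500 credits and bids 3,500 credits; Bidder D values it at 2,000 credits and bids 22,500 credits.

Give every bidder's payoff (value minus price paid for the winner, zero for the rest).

Bids in descending order: Bidder M 41,500 credits; Bidder Z 29,500 credits; Bidder D 22,500 credits; Bidder Y 10,500 credits; Bidder H 3,500 credits.
Bidder M has the top bid and wins; the price is the second-highest bid, 29,500 credits.
Bidder M's payoff = 41,500 credits − 29,500 credits = 12,000 credits. All other bidders lose, so their payoff is 0.

Bidder M 12,000 credits, Bidder Z 0 credits, Bidder Y 0 credits, Bidder H 0 credits, Bidder D 0 credits.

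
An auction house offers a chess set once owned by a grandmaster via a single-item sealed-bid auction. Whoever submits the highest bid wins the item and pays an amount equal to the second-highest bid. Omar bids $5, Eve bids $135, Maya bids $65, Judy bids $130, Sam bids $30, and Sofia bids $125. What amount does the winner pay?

$130

Ordered from highest: Eve $135, then Judy $130, then Sofia $125, then Maya $65, then Sam $30, then Omar $5.
Eve has the highest bid, so Eve wins.
The second-highest bid is $130, so that is what Eve pays.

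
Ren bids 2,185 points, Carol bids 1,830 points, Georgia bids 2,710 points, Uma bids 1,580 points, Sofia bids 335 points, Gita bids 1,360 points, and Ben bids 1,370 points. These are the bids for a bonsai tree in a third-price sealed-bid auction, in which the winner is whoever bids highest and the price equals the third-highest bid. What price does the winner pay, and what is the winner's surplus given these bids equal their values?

The winner pays 1,830 points for a surplus of 880 points.

Ranking the bids: Georgia 2,710 points; Ren 2,185 points; Carol 1,830 points; Uma 1,580 points; Ben 1,370 points; Gita 1,360 points; Sofia 335 points.
Georgia is the highest bidder, so Georgia wins.
Under the third-price rule, the price is the third-highest bid: 1,830 points.
Surplus = 2,710 points − 1,830 points = 880 points.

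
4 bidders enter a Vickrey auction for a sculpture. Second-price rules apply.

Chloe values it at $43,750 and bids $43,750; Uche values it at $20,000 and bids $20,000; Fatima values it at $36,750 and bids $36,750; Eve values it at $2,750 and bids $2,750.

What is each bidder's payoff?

Payoffs: Chloe $7,000, Uche $0, Fatima $0, Eve $0.

Ranking the bids: Chloe $43,750; Fatima $36,750; Uche $20,000; Eve $2,750.
Chloe has the top bid and wins; the price is the second-highest bid, $36,750.
Chloe's payoff = $43,750 − $36,750 = $7,000. All other bidders lose, so their payoff is 0.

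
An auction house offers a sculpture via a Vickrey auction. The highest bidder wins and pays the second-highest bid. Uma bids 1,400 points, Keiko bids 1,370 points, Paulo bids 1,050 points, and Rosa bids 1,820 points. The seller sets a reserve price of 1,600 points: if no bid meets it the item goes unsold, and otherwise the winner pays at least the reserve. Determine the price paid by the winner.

Ordered from highest: Rosa 1,820 points, then Uma 1,400 points, then Keiko 1,370 points, then Paulo 1,050 points.
Rosa has the highest bid, so Rosa wins.
The second-highest bid is 1,400 points, but the reserve 1,600 points is higher, so the price is the reserve.

The winner pays 1,600 points.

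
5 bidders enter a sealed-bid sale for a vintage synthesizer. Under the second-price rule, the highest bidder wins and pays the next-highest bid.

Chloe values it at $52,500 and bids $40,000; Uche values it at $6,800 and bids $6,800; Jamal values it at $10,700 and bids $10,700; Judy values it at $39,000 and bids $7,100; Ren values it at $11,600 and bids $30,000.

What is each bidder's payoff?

Ordered from highest: Chloe $40,000 > Ren $30,000 > Jamal $10,700 > Judy $7,100 > Uche $6,800.
Chloe has the top bid and wins; the price is the second-highest bid, $30,000.
Chloe's payoff = $52,500 − $30,000 = $22,500. All other bidders lose, so their payoff is 0.

Payoffs: Chloe $22,500, Uche $0, Jamal $0, Judy $0, Ren $0.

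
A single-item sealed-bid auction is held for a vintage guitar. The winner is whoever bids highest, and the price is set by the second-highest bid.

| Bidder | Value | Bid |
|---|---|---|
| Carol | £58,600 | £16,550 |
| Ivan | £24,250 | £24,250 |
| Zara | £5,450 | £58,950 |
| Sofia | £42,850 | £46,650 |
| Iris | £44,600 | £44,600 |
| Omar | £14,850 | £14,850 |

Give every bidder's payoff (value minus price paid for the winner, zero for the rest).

Payoffs: Carol £0, Ivan £0, Zara -£41,200, Sofia £0, Iris £0, Omar £0.

Ranking the bids: Zara £58,950 > Sofia £46,650 > Iris £44,600 > Ivan £24,250 > Carol £16,550 > Omar £14,850.
Zara has the top bid and wins; the price is the second-highest bid, £46,650.
Zara's payoff = £5,450 − £46,650 = -£41,200. All other bidders lose, so their payoff is 0.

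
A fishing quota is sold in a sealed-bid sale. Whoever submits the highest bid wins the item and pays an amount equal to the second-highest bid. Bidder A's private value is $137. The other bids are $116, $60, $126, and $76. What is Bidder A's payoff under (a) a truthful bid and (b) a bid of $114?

The highest competing bid is $126.
Bidding truthfully at $137: Bidder A has the top bid, wins, and pays the second-highest bid $126. Payoff = $137 − $126 = $11.
Bidding $114: the top bid is $126 (a rival), so Bidder A loses. Payoff = $0.
This is the dominant-strategy logic: truthful bidding weakly beats any alternative.

(a) $11  (b) $0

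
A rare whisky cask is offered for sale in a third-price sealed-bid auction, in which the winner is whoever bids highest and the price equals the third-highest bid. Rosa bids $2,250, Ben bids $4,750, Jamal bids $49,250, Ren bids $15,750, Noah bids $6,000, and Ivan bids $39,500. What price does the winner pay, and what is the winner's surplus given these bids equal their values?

The winner pays $15,750 for a surplus of $33,500.

Ordered from highest: Jamal $49,250, then Ivan $39,500, then Ren $15,750, then Noah $6,000, then Ben $4,750, then Rosa $2,250.
Jamal is the highest bidder, so Jamal wins.
Under the third-price rule, the price is the third-highest bid: $15,750.
Surplus = $49,250 − $15,750 = $33,500.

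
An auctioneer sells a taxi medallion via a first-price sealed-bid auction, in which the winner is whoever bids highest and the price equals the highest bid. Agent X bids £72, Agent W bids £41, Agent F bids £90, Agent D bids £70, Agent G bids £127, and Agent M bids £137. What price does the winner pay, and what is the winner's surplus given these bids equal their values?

The winner pays £137 for a surplus of £0.

Ranking the bids: Agent M £137 > Agent G £127 > Agent F £90 > Agent X £72 > Agent D £70 > Agent W £41.
Agent M is the highest bidder, so Agent M wins.
Under the first-price rule, the price is the highest bid: £137.
Surplus = £137 − £137 = £0.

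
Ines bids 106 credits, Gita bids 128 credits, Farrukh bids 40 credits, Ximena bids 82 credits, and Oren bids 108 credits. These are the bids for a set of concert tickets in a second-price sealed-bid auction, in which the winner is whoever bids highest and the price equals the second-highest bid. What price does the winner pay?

Bids in descending order: Gita 128 credits; Oren 108 credits; Ines 106 credits; Ximena 82 credits; Farrukh 40 credits.
Gita is the highest bidder, so Gita wins.
Under the second-price rule, the price is the second-highest bid: 108 credits.

The winner pays 108 credits.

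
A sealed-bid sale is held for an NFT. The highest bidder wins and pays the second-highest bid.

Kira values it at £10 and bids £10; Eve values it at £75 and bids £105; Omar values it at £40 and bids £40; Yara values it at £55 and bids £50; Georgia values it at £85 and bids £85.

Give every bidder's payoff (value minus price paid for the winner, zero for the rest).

Ranking the bids: Eve £105, then Georgia £85, then Yara £50, then Omar £40, then Kira £10.
Eve has the top bid and wins; the price is the second-highest bid, £85.
Eve's payoff = £75 − £85 = -£10. All other bidders lose, so their payoff is 0.

Payoffs: Kira £0, Eve -£10, Omar £0, Yara £0, Georgia £0.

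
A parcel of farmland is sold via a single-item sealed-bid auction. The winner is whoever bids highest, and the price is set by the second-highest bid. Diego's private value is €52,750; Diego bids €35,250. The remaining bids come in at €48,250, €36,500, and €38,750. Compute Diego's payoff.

Diego's payoff: €0.

Highest competing bid: €48,250.
Diego's bid €35,250 is not the highest, so Diego loses, pays nothing, and earns zero payoff.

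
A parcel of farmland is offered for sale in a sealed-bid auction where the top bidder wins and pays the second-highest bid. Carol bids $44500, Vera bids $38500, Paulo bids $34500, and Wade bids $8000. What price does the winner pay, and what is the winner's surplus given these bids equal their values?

Price $38500; surplus $6000.

Ordered from highest: Carol $44500, then Vera $38500, then Paulo $34500, then Wade $8000.
Carol is the highest bidder, so Carol wins.
Under the second-price rule, the price is the second-highest bid: $38500.
Surplus = $44500 − $38500 = $6000.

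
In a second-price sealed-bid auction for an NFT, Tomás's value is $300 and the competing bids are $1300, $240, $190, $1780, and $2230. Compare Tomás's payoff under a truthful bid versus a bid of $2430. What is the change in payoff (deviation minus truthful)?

Change in payoff: -$1930.

The highest competing bid is $2230.
Bidding truthfully at $300: the top bid is $2230 (a rival), so Tomás loses. Payoff = $0.
Bidding $2430: Tomás has the top bid, wins, and pays the second-highest bid $2230. Payoff = $300 − $2230 = -$1930.
Change = -$1930 − $0 = -$1930.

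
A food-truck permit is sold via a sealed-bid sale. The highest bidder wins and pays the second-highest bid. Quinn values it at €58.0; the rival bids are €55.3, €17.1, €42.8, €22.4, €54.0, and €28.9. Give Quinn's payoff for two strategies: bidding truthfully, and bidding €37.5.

Truthful: €2.7; alternative: €0.0.

The highest competing bid is €55.3.
Bidding truthfully at €58.0: Quinn has the top bid, wins, and pays the second-highest bid €55.3. Payoff = €58.0 − €55.3 = €2.7.
Bidding €37.5: the top bid is €55.3 (a rival), so Quinn loses. Payoff = €0.0.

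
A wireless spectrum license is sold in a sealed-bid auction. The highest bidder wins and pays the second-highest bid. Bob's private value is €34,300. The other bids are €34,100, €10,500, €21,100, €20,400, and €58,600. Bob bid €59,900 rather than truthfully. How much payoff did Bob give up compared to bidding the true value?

Payoff forgone: €24,300.

The highest competing bid is €58,600.
Bidding truthfully at €34,300: the top bid is €58,600 (a rival), so Bob loses. Payoff = €0.
Bidding €59,900: Bob has the top bid, wins, and pays the second-highest bid €58,600. Payoff = €34,300 − €58,600 = -€24,300.
Regret = truthful payoff − actual payoff = €0 − -€24,300 = €24,300.
This is the dominant-strategy logic: truthful bidding weakly beats any alternative.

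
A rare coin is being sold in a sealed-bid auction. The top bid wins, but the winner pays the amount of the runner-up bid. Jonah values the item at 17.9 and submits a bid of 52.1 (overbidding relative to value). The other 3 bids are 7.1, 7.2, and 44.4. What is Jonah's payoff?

Payoff = -26.5.

Highest competing bid: 44.4.
Jonah's bid 52.1 is the highest overall, so Jonah wins and pays the second-highest bid, 44.4.
Payoff = value − price = 17.9 − 44.4 = -26.5.
Overbidding won the item at a price above value — truthful bidding would have avoided this loss.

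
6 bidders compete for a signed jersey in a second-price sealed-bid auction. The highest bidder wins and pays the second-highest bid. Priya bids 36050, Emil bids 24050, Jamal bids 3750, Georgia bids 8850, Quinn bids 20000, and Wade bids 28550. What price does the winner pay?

Ranking the bids: Priya 36050; Wade 28550; Emil 24050; Quinn 20000; Georgia 8850; Jamal 3750.
Priya has the highest bid, so Priya wins.
The second-highest bid is 28550, so that is what Priya pays.

28550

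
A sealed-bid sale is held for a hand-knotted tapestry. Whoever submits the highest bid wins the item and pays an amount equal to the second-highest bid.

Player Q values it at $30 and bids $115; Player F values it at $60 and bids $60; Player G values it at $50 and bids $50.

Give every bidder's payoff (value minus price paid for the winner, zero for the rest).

Player Q -$30, Player F $0, Player G $0.

Ordered from highest: Player Q $115 > Player F $60 > Player G $50.
Player Q has the top bid and wins; the price is the second-highest bid, $60.
Player Q's payoff = $30 − $60 = -$30. All other bidders lose, so their payoff is 0.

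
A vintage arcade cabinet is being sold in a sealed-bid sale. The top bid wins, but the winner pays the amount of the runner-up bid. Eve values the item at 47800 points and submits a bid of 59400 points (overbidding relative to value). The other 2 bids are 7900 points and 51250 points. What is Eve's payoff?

Highest competing bid: 51250 points.
Eve's bid 59400 points is the highest overall, so Eve wins and pays the second-highest bid, 51250 points.
Payoff = value − price = 47800 points − 51250 points = -3450 points.
Overbidding won the item at a price above value — truthful bidding would have avoided this loss.

Payoff = -3450 points.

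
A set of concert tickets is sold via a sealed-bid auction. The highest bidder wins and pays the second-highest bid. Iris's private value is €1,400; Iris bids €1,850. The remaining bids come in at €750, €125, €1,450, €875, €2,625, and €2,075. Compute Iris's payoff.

€0

Highest competing bid: €2,625.
Iris's bid €1,850 is not the highest, so Iris loses, pays nothing, and earns zero payoff.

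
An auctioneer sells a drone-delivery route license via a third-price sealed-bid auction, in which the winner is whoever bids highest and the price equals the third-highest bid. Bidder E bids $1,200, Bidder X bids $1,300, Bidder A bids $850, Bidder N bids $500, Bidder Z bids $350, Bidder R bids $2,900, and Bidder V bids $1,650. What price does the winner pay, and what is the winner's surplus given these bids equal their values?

Ordered from highest: Bidder R $2,900, then Bidder V $1,650, then Bidder X $1,300, then Bidder E $1,200, then Bidder A $850, then Bidder N $500, then Bidder Z $350.
Bidder R is the highest bidder, so Bidder R wins.
Under the third-price rule, the price is the third-highest bid: $1,300.
Surplus = $2,900 − $1,300 = $1,600.

The winner pays $1,300 for a surplus of $1,600.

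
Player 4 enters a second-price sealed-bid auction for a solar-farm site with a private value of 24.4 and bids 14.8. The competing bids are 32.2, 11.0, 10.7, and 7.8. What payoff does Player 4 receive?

Highest competing bid: 32.2.
Player 4's bid 14.8 is not the highest, so Player 4 loses, pays nothing, and earns zero payoff.

0.0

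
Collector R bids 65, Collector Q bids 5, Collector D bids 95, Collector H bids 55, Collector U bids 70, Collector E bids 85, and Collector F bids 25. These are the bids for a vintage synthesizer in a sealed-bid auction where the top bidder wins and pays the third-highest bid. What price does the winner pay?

70

Bids in descending order: Collector D 95 > Collector E 85 > Collector U 70 > Collector R 65 > Collector H 55 > Collector F 25 > Collector Q 5.
Collector D is the highest bidder, so Collector D wins.
Under the third-price rule, the price is the third-highest bid: 70.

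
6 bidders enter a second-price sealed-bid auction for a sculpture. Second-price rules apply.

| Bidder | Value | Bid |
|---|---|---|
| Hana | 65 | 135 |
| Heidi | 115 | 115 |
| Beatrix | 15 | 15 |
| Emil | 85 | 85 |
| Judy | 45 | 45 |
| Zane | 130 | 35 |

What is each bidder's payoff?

Sorted high to low: Hana 135 > Heidi 115 > Emil 85 > Judy 45 > Zane 35 > Beatrix 15.
Hana has the top bid and wins; the price is the second-highest bid, 115.
Hana's payoff = 65 − 115 = -50. All other bidders lose, so their payoff is 0.

Hana -50, Heidi 0, Beatrix 0, Emil 0, Judy 0, Zane 0.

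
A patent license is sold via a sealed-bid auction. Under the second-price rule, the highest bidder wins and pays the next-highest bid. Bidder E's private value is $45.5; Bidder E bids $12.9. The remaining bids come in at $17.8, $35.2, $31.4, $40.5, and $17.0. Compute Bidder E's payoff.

Payoff = $0.0.

Highest competing bid: $40.5.
Bidder E's bid $12.9 is not the highest, so Bidder E loses, pays nothing, and earns zero payoff.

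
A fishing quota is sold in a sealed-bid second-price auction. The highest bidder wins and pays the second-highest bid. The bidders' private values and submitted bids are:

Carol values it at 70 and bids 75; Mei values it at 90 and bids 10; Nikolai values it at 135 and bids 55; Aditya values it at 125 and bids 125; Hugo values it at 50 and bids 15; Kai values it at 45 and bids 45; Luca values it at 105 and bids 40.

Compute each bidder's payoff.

Payoffs: Carol 0, Mei 0, Nikolai 0, Aditya 50, Hugo 0, Kai 0, Luca 0.

Ranking the bids: Aditya 125; Carol 75; Nikolai 55; Kai 45; Luca 40; Hugo 15; Mei 10.
Aditya has the top bid and wins; the price is the second-highest bid, 75.
Aditya's payoff = 125 − 75 = 50. All other bidders lose, so their payoff is 0.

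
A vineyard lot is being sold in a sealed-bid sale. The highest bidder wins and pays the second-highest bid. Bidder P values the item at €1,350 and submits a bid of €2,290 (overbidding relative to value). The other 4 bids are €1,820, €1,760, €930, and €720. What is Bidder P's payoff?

Highest competing bid: €1,820.
Bidder P's bid €2,290 is the highest overall, so Bidder P wins and pays the second-highest bid, €1,820.
Payoff = value − price = €1,350 − €1,820 = -€470.

-€470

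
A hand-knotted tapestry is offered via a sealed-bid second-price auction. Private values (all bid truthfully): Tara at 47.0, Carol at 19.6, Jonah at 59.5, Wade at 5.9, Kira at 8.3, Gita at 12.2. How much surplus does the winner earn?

Surplus = 12.5.

Ranking the bids: Jonah 59.5, then Tara 47.0, then Carol 19.6, then Gita 12.2, then Kira 8.3, then Wade 5.9.
Jonah wins with the top bid and pays the second-highest, 47.0.
Surplus = 59.5 − 47.0 = 12.5.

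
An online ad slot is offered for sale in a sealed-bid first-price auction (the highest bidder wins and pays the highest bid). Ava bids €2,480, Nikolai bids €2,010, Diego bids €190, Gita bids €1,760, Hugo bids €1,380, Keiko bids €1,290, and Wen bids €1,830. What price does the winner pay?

Bids in descending order: Ava €2,480 > Nikolai €2,010 > Wen €1,830 > Gita €1,760 > Hugo €1,380 > Keiko €1,290 > Diego €190.
Ava is the highest bidder, so Ava wins.
Under the first-price rule, the price is the highest bid: €2,480.

Price paid: €2,480.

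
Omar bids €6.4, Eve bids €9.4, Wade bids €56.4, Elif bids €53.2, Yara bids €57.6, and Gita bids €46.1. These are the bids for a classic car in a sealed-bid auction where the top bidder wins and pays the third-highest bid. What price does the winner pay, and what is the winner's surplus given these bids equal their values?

Sorted high to low: Yara €57.6 > Wade €56.4 > Elif €53.2 > Gita €46.1 > Eve €9.4 > Omar €6.4.
Yara is the highest bidder, so Yara wins.
Under the third-price rule, the price is the third-highest bid: €53.2.
Surplus = €57.6 − €53.2 = €4.4.

Price €53.2; surplus €4.4.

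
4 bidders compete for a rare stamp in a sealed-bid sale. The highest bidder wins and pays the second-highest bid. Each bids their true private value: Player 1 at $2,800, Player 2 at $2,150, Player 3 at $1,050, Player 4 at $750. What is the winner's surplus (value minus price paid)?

$650

Sorted high to low: Player 1 $2,800 > Player 2 $2,150 > Player 3 $1,050 > Player 4 $750.
Player 1 wins with the top bid and pays the second-highest, $2,150.
Surplus = $2,800 − $2,150 = $650.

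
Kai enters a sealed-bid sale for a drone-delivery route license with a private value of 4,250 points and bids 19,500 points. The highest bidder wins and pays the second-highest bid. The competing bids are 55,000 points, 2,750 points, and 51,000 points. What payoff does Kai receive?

Highest competing bid: 55,000 points.
Kai's bid 19,500 points is not the highest, so Kai loses, pays nothing, and earns zero payoff.

Payoff = 0 points.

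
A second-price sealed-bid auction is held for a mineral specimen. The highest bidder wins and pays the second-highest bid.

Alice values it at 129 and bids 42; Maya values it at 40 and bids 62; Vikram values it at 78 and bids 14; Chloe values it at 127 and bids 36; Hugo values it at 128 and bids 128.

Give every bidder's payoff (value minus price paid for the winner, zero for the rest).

Alice 0, Maya 0, Vikram 0, Chloe 0, Hugo 66.

Bids in descending order: Hugo 128 > Maya 62 > Alice 42 > Chloe 36 > Vikram 14.
Hugo has the top bid and wins; the price is the second-highest bid, 62.
Hugo's payoff = 128 − 62 = 66. All other bidders lose, so their payoff is 0.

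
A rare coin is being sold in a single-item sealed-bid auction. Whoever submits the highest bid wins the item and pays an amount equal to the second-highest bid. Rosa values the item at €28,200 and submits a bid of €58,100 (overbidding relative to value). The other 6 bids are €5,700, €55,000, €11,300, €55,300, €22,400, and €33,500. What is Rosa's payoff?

Payoff = -€27,100.

Highest competing bid: €55,300.
Rosa's bid €58,100 is the highest overall, so Rosa wins and pays the second-highest bid, €55,300.
Payoff = value − price = €28,200 − €55,300 = -€27,100.
Overbidding won the item at a price above value — truthful bidding would have avoided this loss.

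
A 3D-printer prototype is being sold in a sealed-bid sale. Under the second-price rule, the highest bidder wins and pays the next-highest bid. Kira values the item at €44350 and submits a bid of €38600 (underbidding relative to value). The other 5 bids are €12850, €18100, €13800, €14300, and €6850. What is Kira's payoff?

Highest competing bid: €18100.
Kira's bid €38600 is the highest overall, so Kira wins and pays the second-highest bid, €18100.
Payoff = value − price = €44350 − €18100 = €26250.

Kira's payoff: €26250.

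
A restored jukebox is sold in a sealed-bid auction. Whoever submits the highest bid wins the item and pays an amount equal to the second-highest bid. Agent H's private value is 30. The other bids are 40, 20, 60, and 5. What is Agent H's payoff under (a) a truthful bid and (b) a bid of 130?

(a) 0  (b) -30

The highest competing bid is 60.
Bidding truthfully at 30: the top bid is 60 (a rival), so Agent H loses. Payoff = 0.
Bidding 130: Agent H has the top bid, wins, and pays the second-highest bid 60. Payoff = 30 − 60 = -30.
This is the dominant-strategy logic: truthful bidding weakly beats any alternative.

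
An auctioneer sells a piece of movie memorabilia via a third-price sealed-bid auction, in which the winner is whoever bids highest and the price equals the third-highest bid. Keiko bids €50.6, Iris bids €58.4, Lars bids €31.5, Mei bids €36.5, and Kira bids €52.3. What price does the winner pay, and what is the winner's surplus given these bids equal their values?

The winner pays €50.6 for a surplus of €7.8.

Sorted high to low: Iris €58.4; Kira €52.3; Keiko €50.6; Mei €36.5; Lars €31.5.
Iris is the highest bidder, so Iris wins.
Under the third-price rule, the price is the third-highest bid: €50.6.
Surplus = €58.4 − €50.6 = €7.8.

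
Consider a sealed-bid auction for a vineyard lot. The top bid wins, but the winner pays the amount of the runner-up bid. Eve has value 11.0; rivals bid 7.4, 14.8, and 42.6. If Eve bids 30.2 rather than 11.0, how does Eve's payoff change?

Payoff change: 0.0.

The highest competing bid is 42.6.
Bidding truthfully at 11.0: the top bid is 42.6 (a rival), so Eve loses. Payoff = 0.0.
Bidding 30.2: the top bid is 42.6 (a rival), so Eve loses. Payoff = 0.0.
Change = 0.0 − 0.0 = 0.0.
The bid only affects whether you win, not the price — here both bids land on the same side of the top rival bid, so the deviation is payoff-neutral.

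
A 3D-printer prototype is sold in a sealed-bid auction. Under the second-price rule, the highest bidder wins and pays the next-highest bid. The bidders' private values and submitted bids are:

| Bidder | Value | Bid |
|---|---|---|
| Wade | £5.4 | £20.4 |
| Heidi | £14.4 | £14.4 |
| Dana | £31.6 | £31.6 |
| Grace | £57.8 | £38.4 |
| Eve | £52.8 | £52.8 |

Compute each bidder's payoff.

Ranking the bids: Eve £52.8, then Grace £38.4, then Dana £31.6, then Wade £20.4, then Heidi £14.4.
Eve has the top bid and wins; the price is the second-highest bid, £38.4.
Eve's payoff = £52.8 − £38.4 = £14.4. All other bidders lose, so their payoff is 0.

Wade £0.0, Heidi £0.0, Dana £0.0, Grace £0.0, Eve £14.4.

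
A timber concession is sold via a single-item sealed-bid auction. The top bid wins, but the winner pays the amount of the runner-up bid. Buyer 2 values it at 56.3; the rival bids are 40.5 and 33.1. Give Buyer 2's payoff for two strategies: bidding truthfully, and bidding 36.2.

Truthful: 15.8; alternative: 0.0.

The highest competing bid is 40.5.
Bidding truthfully at 56.3: Buyer 2 has the top bid, wins, and pays the second-highest bid 40.5. Payoff = 56.3 − 40.5 = 15.8.
Bidding 36.2: the top bid is 40.5 (a rival), so Buyer 2 loses. Payoff = 0.0.
This is the dominant-strategy logic: truthful bidding weakly beats any alternative.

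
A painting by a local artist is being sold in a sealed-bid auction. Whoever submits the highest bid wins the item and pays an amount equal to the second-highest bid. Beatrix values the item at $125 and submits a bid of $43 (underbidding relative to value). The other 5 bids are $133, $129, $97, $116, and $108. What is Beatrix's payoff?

Payoff = $0.

Highest competing bid: $133.
Beatrix's bid $43 is not the highest, so Beatrix loses, pays nothing, and earns zero payoff.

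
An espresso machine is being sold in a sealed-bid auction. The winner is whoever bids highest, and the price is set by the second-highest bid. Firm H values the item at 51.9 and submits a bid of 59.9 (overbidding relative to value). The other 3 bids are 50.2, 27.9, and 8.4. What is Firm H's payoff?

Highest competing bid: 50.2.
Firm H's bid 59.9 is the highest overall, so Firm H wins and pays the second-highest bid, 50.2.
Payoff = value − price = 51.9 − 50.2 = 1.7.

1.7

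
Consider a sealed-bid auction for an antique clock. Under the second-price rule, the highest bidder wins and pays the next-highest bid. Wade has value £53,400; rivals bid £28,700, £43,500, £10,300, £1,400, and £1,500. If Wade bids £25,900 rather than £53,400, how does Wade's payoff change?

Change in payoff: -£9,900.

The highest competing bid is £43,500.
Bidding truthfully at £53,400: Wade has the top bid, wins, and pays the second-highest bid £43,500. Payoff = £53,400 − £43,500 = £9,900.
Bidding £25,900: the top bid is £43,500 (a rival), so Wade loses. Payoff = £0.
Change = £0 − £9,900 = -£9,900.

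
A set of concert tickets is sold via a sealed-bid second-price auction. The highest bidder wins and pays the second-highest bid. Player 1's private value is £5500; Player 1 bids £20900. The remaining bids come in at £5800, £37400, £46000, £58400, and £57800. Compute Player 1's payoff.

Highest competing bid: £58400.
Player 1's bid £20900 is not the highest, so Player 1 loses, pays nothing, and earns zero payoff.

£0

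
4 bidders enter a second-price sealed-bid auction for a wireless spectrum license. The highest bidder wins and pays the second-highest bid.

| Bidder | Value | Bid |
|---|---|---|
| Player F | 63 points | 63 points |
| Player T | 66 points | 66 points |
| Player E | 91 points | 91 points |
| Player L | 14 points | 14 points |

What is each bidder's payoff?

Sorted high to low: Player E 91 points; Player T 66 points; Player F 63 points; Player L 14 points.
Player E has the top bid and wins; the price is the second-highest bid, 66 points.
Player E's payoff = 91 points − 66 points = 25 points. All other bidders lose, so their payoff is 0.

Player F 0 points, Player T 0 points, Player E 25 points, Player L 0 points.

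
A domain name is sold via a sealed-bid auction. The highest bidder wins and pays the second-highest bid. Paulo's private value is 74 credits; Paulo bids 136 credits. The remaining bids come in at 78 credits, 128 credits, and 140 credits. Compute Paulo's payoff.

0 credits

Highest competing bid: 140 credits.
Paulo's bid 136 credits is not the highest, so Paulo loses, pays nothing, and earns zero payoff.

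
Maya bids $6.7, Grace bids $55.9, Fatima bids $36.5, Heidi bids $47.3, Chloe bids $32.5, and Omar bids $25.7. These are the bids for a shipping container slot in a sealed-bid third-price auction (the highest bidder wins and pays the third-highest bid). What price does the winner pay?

Price paid: $36.5.

Sorted high to low: Grace $55.9; Heidi $47.3; Fatima $36.5; Chloe $32.5; Omar $25.7; Maya $6.7.
Grace is the highest bidder, so Grace wins.
Under the third-price rule, the price is the third-highest bid: $36.5.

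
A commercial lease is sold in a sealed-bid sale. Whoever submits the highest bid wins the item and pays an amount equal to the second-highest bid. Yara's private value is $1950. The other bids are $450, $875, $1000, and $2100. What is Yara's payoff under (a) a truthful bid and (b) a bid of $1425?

The highest competing bid is $2100.
Bidding truthfully at $1950: the top bid is $2100 (a rival), so Yara loses. Payoff = $0.
Bidding $1425: the top bid is $2100 (a rival), so Yara loses. Payoff = $0.

Truthful: $0; alternative: $0.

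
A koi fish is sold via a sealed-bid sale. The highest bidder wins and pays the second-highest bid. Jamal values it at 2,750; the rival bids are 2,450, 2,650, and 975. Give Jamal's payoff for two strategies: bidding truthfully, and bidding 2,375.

(a) 100  (b) 0

The highest competing bid is 2,650.
Bidding truthfully at 2,750: Jamal has the top bid, wins, and pays the second-highest bid 2,650. Payoff = 2,750 − 2,650 = 100.
Bidding 2,375: the top bid is 2,650 (a rival), so Jamal loses. Payoff = 0.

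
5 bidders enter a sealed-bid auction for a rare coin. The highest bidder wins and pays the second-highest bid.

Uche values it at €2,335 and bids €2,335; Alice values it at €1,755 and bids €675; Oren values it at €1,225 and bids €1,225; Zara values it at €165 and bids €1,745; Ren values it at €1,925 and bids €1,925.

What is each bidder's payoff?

Payoffs: Uche €410, Alice €0, Oren €0, Zara €0, Ren €0.

Sorted high to low: Uche €2,335; Ren €1,925; Zara €1,745; Oren €1,225; Alice €675.
Uche has the top bid and wins; the price is the second-highest bid, €1,925.
Uche's payoff = €2,335 − €1,925 = €410. All other bidders lose, so their payoff is 0.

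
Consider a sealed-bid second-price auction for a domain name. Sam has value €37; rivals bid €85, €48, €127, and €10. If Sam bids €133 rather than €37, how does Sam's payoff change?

-€90

The highest competing bid is €127.
Bidding truthfully at €37: the top bid is €127 (a rival), so Sam loses. Payoff = €0.
Bidding €133: Sam has the top bid, wins, and pays the second-highest bid €127. Payoff = €37 − €127 = -€90.
Change = -€90 − €0 = -€90.
Deviating from a truthful bid can only lose payoff in a second-price auction — never gain.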